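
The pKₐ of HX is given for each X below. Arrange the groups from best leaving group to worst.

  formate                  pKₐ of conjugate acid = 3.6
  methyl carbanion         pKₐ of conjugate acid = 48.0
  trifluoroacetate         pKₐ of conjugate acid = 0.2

trifluoroacetate > formate > methyl carbanion

Lower conjugate-acid pKₐ ⇒ weaker base ⇒ better leaving group.
Sorting by the given values: trifluoroacetate (0.2), formate (3.6), methyl carbanion (48.0).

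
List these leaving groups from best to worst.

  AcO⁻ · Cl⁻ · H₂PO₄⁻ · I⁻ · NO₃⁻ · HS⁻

I⁻ > Cl⁻ > NO₃⁻ > H₂PO₄⁻ > AcO⁻ > HS⁻

A good leaving group is a weak base: the lower the pKₐ of its conjugate acid, the more readily it departs.
I⁻: pKₐ(HI) ≈ -10
Cl⁻: pKₐ(HCl) ≈ -7
NO₃⁻: pKₐ(HNO₃) ≈ -1.3
H₂PO₄⁻: pKₐ(H₃PO₄) ≈ 2.1
AcO⁻: pKₐ(CH₃COOH) ≈ 4.8
HS⁻: pKₐ(H₂S) ≈ 7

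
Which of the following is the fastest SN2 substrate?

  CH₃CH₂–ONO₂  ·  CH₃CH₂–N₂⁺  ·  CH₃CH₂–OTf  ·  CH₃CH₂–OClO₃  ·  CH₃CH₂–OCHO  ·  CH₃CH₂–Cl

CH₃CH₂–N₂⁺

Same R in every case — rank the leaving groups.
Leaving-group ability tracks the stability of the departed species; conjugate-acid pKₐ is the usual yardstick (lower pKₐ → better LG).
CH₃CH₂–N₂⁺ loses N₂: no meaningful conjugate acid; N₂ departs as an exceptionally stable neutral molecule
CH₃CH₂–OTf loses OTf⁻: pKₐ(CF₃SO₃H (triflic acid)) ≈ -14
CH₃CH₂–OClO₃ loses ClO₄⁻: pKₐ(HClO₄) ≈ -10
CH₃CH₂–Cl loses Cl⁻: pKₐ(HCl) ≈ -7
CH₃CH₂–ONO₂ loses NO₃⁻: pKₐ(HNO₃) ≈ -1.3
CH₃CH₂–OCHO loses HCOO⁻: pKₐ(HCOOH) ≈ 3.8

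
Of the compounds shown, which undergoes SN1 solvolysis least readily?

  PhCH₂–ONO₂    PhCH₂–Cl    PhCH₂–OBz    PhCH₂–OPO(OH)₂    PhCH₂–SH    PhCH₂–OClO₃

Identical carbon frameworks mean the comparison reduces to leaving-group quality.
The more stable X⁻ (or X) is on its own — i.e. the weaker a base it is — the better a leaving group it makes.
PhCH₂–OClO₃ loses ClO₄⁻: pKₐ(HClO₄) ≈ -10
PhCH₂–Cl loses Cl⁻: pKₐ(HCl) ≈ -7
PhCH₂–ONO₂ loses NO₃⁻: pKₐ(HNO₃) ≈ -1.3
PhCH₂–OPO(OH)₂ loses H₂PO₄⁻: pKₐ(H₃PO₄) ≈ 2.1
PhCH₂–OBz loses PhCOO⁻: pKₐ(C₆H₅COOH) ≈ 4.2
PhCH₂–SH loses HS⁻: pKₐ(H₂S) ≈ 7

PhCH₂–SH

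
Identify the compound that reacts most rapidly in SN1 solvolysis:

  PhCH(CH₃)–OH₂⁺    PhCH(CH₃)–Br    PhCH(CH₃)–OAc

PhCH(CH₃)–Br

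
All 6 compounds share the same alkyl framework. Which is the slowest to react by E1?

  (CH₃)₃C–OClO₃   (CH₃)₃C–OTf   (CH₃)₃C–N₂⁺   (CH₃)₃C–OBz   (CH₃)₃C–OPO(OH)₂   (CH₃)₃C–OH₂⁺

Identical carbon frameworks mean the comparison reduces to leaving-group quality.
Leaving-group ability tracks the stability of the departed species; conjugate-acid pKₐ is the usual yardstick (lower pKₐ → better LG).
(CH₃)₃C–N₂⁺ loses N₂: no meaningful conjugate acid; N₂ departs as an exceptionally stable neutral molecule
(CH₃)₃C–OTf loses OTf⁻: pKₐ(CF₃SO₃H (triflic acid)) ≈ -14
(CH₃)₃C–OClO₃ loses ClO₄⁻: pKₐ(HClO₄) ≈ -10
(CH₃)₃C–OH₂⁺ loses H₂O: pKₐ(H₃O⁺) ≈ -1.7
(CH₃)₃C–OPO(OH)₂ loses H₂PO₄⁻: pKₐ(H₃PO₄) ≈ 2.1
(CH₃)₃C–OBz loses PhCOO⁻: pKₐ(C₆H₅COOH) ≈ 4.2

(CH₃)₃C–OBz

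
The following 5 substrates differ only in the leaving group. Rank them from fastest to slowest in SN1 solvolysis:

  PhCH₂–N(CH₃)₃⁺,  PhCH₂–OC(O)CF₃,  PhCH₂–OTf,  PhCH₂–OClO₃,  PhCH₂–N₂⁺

With the same alkyl group throughout, only the leaving group differentiates the rates.
Rank by basicity of the departing species: weakest base leaves most easily.
PhCH₂–N₂⁺ loses N₂: no meaningful conjugate acid; N₂ departs as an exceptionally stable neutral molecule
PhCH₂–OTf loses OTf⁻: pKₐ(CF₃SO₃H (triflic acid)) ≈ -14
PhCH₂–OClO₃ loses ClO₄⁻: pKₐ(HClO₄) ≈ -10
PhCH₂–OC(O)CF₃ loses CF₃COO⁻: pKₐ(CF₃COOH) ≈ 0.2
PhCH₂–N(CH₃)₃⁺ loses NR'₃: pKₐ(R'₃NH⁺) ≈ 10.7

PhCH₂–N₂⁺ > PhCH₂–OTf > PhCH₂–OClO₃ > PhCH₂–OC(O)CF₃ > PhCH₂–N(CH₃)₃⁺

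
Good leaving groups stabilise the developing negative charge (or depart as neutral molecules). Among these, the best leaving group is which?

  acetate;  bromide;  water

Leaving-group ability tracks the stability of the departed species; conjugate-acid pKₐ is the usual yardstick (lower pKₐ → better LG).
bromide: pKₐ(HBr) ≈ -9
water: pKₐ(H₃O⁺) ≈ -1.7
acetate: pKₐ(CH₃COOH) ≈ 4.8

bromide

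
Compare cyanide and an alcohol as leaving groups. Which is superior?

an alcohol is the better leaving group.
pKₐ(R'OH₂⁺) ≈ -2.4 versus pKₐ(HCN) ≈ 9.2: an alcohol is the much weaker base.
Neutral; leaves from a protonated ether (an oxonium ion, R–O(H)R'⁺).

an alcohol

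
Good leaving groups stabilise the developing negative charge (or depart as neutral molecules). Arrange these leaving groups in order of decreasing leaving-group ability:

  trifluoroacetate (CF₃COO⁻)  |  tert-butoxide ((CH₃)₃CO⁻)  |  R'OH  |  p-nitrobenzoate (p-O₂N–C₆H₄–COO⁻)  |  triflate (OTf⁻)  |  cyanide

Leaving-group ability tracks the stability of the departed species; conjugate-acid pKₐ is the usual yardstick (lower pKₐ → better LG).
triflate (OTf⁻): pKₐ(CF₃SO₃H (triflic acid)) ≈ -14
R'OH: pKₐ(R'OH₂⁺) ≈ -2.4
trifluoroacetate (CF₃COO⁻): pKₐ(CF₃COOH) ≈ 0.2
p-nitrobenzoate (p-O₂N–C₆H₄–COO⁻): pKₐ(p-nitrobenzoic acid) ≈ 3.4
cyanide: pKₐ(HCN) ≈ 9.2
tert-butoxide ((CH₃)₃CO⁻): pKₐ(t-BuOH) ≈ 18

triflate (OTf⁻) > R'OH > trifluoroacetate (CF₃COO⁻) > p-nitrobenzoate (p-O₂N–C₆H₄–COO⁻) > cyanide > tert-butoxide ((CH₃)₃CO⁻)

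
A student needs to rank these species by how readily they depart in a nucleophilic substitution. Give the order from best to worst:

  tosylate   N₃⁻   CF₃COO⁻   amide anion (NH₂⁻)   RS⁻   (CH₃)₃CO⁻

tosylate > CF₃COO⁻ > N₃⁻ > RS⁻ > (CH₃)₃CO⁻ > amide anion (NH₂⁻)

tosylate: pKₐ(p-CH₃C₆H₄SO₃H (TsOH)) ≈ -2.8 — resonance-delocalised arenesulfonate
CF₃COO⁻: pKₐ(CF₃COOH) ≈ 0.2
N₃⁻: pKₐ(HN₃) ≈ 4.7 — linear, resonance-stabilised
RS⁻: pKₐ(RSH (a thiol)) ≈ 10.5
(CH₃)₃CO⁻: pKₐ(t-BuOH) ≈ 18 — bulky, strongly basic alkoxide
amide anion (NH₂⁻): pKₐ(NH₃) ≈ 38 — extremely strong base; never a leaving group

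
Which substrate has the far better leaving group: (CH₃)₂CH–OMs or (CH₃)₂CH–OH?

(CH₃)₂CH–OMs

From (CH₃)₂CH–OH the departing group would be OH⁻ (pKₐ(H₂O) ≈ 15.7). Strong base; essentially never leaves without prior activation.
From (CH₃)₂CH–OMs the leaving group is OMs⁻ (pKₐ(CH₃SO₃H (MsOH)) ≈ -1.9). Resonance-delocalised alkanesulfonate.
(In practice (CH₃)₂CH–OMs is made from (CH₃)₂CH–OH by treatment with MsCl / Et₃N, converting the hydroxyl into a mesylate.)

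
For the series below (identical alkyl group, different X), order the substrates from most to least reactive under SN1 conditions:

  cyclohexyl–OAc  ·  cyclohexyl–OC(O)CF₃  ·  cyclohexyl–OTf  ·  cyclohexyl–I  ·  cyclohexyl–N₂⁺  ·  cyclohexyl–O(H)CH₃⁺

Identical carbon frameworks mean the comparison reduces to leaving-group quality.
A good leaving group is a weak base: the lower the pKₐ of its conjugate acid, the more readily it departs.
cyclohexyl–N₂⁺ loses N₂: no meaningful conjugate acid; N₂ departs as an exceptionally stable neutral molecule
cyclohexyl–OTf loses OTf⁻: pKₐ(CF₃SO₃H (triflic acid)) ≈ -14
cyclohexyl–I loses I⁻: pKₐ(HI) ≈ -10
cyclohexyl–O(H)CH₃⁺ loses R'OH: pKₐ(R'OH₂⁺) ≈ -2.4
cyclohexyl–OC(O)CF₃ loses CF₃COO⁻: pKₐ(CF₃COOH) ≈ 0.2
cyclohexyl–OAc loses AcO⁻: pKₐ(CH₃COOH) ≈ 4.8

cyclohexyl–N₂⁺ > cyclohexyl–OTf > cyclohexyl–I > cyclohexyl–O(H)CH₃⁺ > cyclohexyl–OC(O)CF₃ > cyclohexyl–OAc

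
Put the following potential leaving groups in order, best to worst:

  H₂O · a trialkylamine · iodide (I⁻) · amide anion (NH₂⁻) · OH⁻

iodide (I⁻) > H₂O > a trialkylamine > OH⁻ > amide anion (NH₂⁻)

The more stable X⁻ (or X) is on its own — i.e. the weaker a base it is — the better a leaving group it makes.
iodide (I⁻): pKₐ(HI) ≈ -10
H₂O: pKₐ(H₃O⁺) ≈ -1.7
a trialkylamine: pKₐ(R'₃NH⁺) ≈ 10.7
OH⁻: pKₐ(H₂O) ≈ 15.7
amide anion (NH₂⁻): pKₐ(NH₃) ≈ 38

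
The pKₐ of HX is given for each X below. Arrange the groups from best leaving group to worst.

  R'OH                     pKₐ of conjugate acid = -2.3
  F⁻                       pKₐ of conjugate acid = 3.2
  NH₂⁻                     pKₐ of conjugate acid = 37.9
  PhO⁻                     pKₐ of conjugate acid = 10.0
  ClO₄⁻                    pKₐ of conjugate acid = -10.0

Lower conjugate-acid pKₐ ⇒ weaker base ⇒ better leaving group.
Sorting by the given values: ClO₄⁻ (-10.0), R'OH (-2.3), F⁻ (3.2), PhO⁻ (10.0), NH₂⁻ (37.9).

ClO₄⁻ > R'OH > F⁻ > PhO⁻ > NH₂⁻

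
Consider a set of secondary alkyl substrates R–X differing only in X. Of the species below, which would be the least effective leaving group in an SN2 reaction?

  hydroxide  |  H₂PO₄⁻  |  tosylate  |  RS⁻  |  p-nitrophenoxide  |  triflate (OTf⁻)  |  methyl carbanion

triflate (OTf⁻): pKₐ(CF₃SO₃H (triflic acid)) ≈ -14
tosylate: pKₐ(p-CH₃C₆H₄SO₃H (TsOH)) ≈ -2.8
H₂PO₄⁻: pKₐ(H₃PO₄) ≈ 2.1
p-nitrophenoxide: pKₐ(p-nitrophenol) ≈ 7.2
RS⁻: pKₐ(RSH (a thiol)) ≈ 10.5
hydroxide: pKₐ(H₂O) ≈ 15.7
methyl carbanion: pKₐ(CH₄) ≈ 48

methyl carbanion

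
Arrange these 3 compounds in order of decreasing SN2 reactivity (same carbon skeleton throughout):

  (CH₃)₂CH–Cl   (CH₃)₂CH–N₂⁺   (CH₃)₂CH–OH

(CH₃)₂CH–N₂⁺ > (CH₃)₂CH–Cl > (CH₃)₂CH–OH

Same R in every case — rank the leaving groups.
Rank by basicity of the departing species: weakest base leaves most easily.
(CH₃)₂CH–N₂⁺ loses N₂: no meaningful conjugate acid; N₂ departs as an exceptionally stable neutral molecule
(CH₃)₂CH–Cl loses Cl⁻: pKₐ(HCl) ≈ -7
(CH₃)₂CH–OH loses OH⁻: pKₐ(H₂O) ≈ 15.7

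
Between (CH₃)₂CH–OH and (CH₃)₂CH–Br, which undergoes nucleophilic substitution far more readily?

(CH₃)₂CH–Br

From (CH₃)₂CH–OH the departing group would be OH⁻ (pKₐ(H₂O) ≈ 15.7). Strong base; essentially never leaves without prior activation.
From (CH₃)₂CH–Br the leaving group is Br⁻ (pKₐ(HBr) ≈ -9). Weak base; good leaving group.
(In practice (CH₃)₂CH–Br is made from (CH₃)₂CH–OH by treatment with PBr₃, replacing the hydroxyl with bromide.)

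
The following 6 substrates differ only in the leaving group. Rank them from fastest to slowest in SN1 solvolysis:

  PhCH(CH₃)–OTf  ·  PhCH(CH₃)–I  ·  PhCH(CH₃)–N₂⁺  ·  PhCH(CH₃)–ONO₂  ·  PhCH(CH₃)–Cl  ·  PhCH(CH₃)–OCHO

PhCH(CH₃)–N₂⁺ > PhCH(CH₃)–OTf > PhCH(CH₃)–I > PhCH(CH₃)–Cl > PhCH(CH₃)–ONO₂ > PhCH(CH₃)–OCHO

With the same alkyl group throughout, only the leaving group differentiates the rates.
A good leaving group is a weak base: the lower the pKₐ of its conjugate acid, the more readily it departs.
PhCH(CH₃)–N₂⁺ loses N₂: no meaningful conjugate acid; N₂ departs as an exceptionally stable neutral molecule
PhCH(CH₃)–OTf loses OTf⁻: pKₐ(CF₃SO₃H (triflic acid)) ≈ -14
PhCH(CH₃)–I loses I⁻: pKₐ(HI) ≈ -10
PhCH(CH₃)–Cl loses Cl⁻: pKₐ(HCl) ≈ -7
PhCH(CH₃)–ONO₂ loses NO₃⁻: pKₐ(HNO₃) ≈ -1.3
PhCH(CH₃)–OCHO loses HCOO⁻: pKₐ(HCOOH) ≈ 3.8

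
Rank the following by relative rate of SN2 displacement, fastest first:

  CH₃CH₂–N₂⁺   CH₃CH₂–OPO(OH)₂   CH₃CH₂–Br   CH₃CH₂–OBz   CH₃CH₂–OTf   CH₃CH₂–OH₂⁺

Same R in every case — rank the leaving groups.
Leaving-group ability tracks the stability of the departed species; conjugate-acid pKₐ is the usual yardstick (lower pKₐ → better LG).
CH₃CH₂–N₂⁺ loses N₂: no meaningful conjugate acid; N₂ departs as an exceptionally stable neutral molecule
CH₃CH₂–OTf loses OTf⁻: pKₐ(CF₃SO₃H (triflic acid)) ≈ -14
CH₃CH₂–Br loses Br⁻: pKₐ(HBr) ≈ -9
CH₃CH₂–OH₂⁺ loses H₂O: pKₐ(H₃O⁺) ≈ -1.7
CH₃CH₂–OPO(OH)₂ loses H₂PO₄⁻: pKₐ(H₃PO₄) ≈ 2.1
CH₃CH₂–OBz loses PhCOO⁻: pKₐ(C₆H₅COOH) ≈ 4.2

CH₃CH₂–N₂⁺ > CH₃CH₂–OTf > CH₃CH₂–Br > CH₃CH₂–OH₂⁺ > CH₃CH₂–OPO(OH)₂ > CH₃CH₂–OBz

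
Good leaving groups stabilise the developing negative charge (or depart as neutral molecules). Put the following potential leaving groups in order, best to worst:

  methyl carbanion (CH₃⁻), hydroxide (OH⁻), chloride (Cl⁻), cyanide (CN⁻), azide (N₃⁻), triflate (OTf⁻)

triflate (OTf⁻) > chloride (Cl⁻) > azide (N₃⁻) > cyanide (CN⁻) > hydroxide (OH⁻) > methyl carbanion (CH₃⁻)

Leaving-group ability tracks the stability of the departed species; conjugate-acid pKₐ is the usual yardstick (lower pKₐ → better LG).
triflate (OTf⁻): pKₐ(CF₃SO₃H (triflic acid)) ≈ -14
chloride (Cl⁻): pKₐ(HCl) ≈ -7
azide (N₃⁻): pKₐ(HN₃) ≈ 4.7
cyanide (CN⁻): pKₐ(HCN) ≈ 9.2
hydroxide (OH⁻): pKₐ(H₂O) ≈ 15.7
methyl carbanion (CH₃⁻): pKₐ(CH₄) ≈ 48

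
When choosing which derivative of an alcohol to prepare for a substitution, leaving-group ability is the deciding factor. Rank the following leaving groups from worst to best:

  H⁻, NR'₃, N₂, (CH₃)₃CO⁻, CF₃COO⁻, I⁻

H⁻ < (CH₃)₃CO⁻ < NR'₃ < CF₃COO⁻ < I⁻ < N₂

Rank by basicity of the departing species: weakest base leaves most easily.
N₂: no meaningful conjugate acid; N₂ departs as an exceptionally stable neutral molecule
I⁻: pKₐ(HI) ≈ -10
CF₃COO⁻: pKₐ(CF₃COOH) ≈ 0.2 — strongly electron-withdrawing CF₃ stabilises the carboxylate
NR'₃: pKₐ(R'₃NH⁺) ≈ 10.7 — neutral but still a fairly strong base; Hofmann-elimination LG
(CH₃)₃CO⁻: pKₐ(t-BuOH) ≈ 18
H⁻: pKₐ(H₂) ≈ 36 — extremely strong base; leaves only in special hydride-transfer contexts
The question asks for worst first, so the sequence is read in increasing leaving-group ability.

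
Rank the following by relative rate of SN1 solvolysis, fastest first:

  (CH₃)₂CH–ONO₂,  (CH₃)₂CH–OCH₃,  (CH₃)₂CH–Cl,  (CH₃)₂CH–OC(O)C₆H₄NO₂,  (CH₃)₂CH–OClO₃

(CH₃)₂CH–OClO₃ > (CH₃)₂CH–Cl > (CH₃)₂CH–ONO₂ > (CH₃)₂CH–OC(O)C₆H₄NO₂ > (CH₃)₂CH–OCH₃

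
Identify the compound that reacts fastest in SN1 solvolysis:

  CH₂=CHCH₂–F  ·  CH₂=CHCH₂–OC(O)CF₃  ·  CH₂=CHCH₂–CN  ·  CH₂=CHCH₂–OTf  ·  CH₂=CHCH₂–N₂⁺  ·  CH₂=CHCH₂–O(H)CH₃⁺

The skeletons are identical, so relative rate is governed entirely by leaving-group ability.
The more stable X⁻ (or X) is on its own — i.e. the weaker a base it is — the better a leaving group it makes.
CH₂=CHCH₂–N₂⁺ loses N₂: no meaningful conjugate acid; N₂ departs as an exceptionally stable neutral molecule
CH₂=CHCH₂–OTf loses OTf⁻: pKₐ(CF₃SO₃H (triflic acid)) ≈ -14
CH₂=CHCH₂–O(H)CH₃⁺ loses R'OH: pKₐ(R'OH₂⁺) ≈ -2.4
CH₂=CHCH₂–OC(O)CF₃ loses CF₃COO⁻: pKₐ(CF₃COOH) ≈ 0.2
CH₂=CHCH₂–F loses F⁻: pKₐ(HF) ≈ 3.2
CH₂=CHCH₂–CN loses CN⁻: pKₐ(HCN) ≈ 9.2

CH₂=CHCH₂–N₂⁺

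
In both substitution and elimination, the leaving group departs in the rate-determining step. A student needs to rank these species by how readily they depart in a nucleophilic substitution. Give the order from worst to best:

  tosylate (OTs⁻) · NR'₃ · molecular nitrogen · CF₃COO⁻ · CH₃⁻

CH₃⁻ < NR'₃ < CF₃COO⁻ < tosylate (OTs⁻) < molecular nitrogen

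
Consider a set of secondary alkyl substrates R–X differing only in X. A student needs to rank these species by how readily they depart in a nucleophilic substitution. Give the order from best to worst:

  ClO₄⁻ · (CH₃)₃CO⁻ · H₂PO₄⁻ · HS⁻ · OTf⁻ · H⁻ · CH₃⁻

OTf⁻ > ClO₄⁻ > H₂PO₄⁻ > HS⁻ > (CH₃)₃CO⁻ > H⁻ > CH₃⁻

Rank by basicity of the departing species: weakest base leaves most easily.
OTf⁻: pKₐ(CF₃SO₃H (triflic acid)) ≈ -14
ClO₄⁻: pKₐ(HClO₄) ≈ -10
H₂PO₄⁻: pKₐ(H₃PO₄) ≈ 2.1
HS⁻: pKₐ(H₂S) ≈ 7 — larger and more polarisable than the oxygen analogue
(CH₃)₃CO⁻: pKₐ(t-BuOH) ≈ 18 — bulky, strongly basic alkoxide
H⁻: pKₐ(H₂) ≈ 36 — extremely strong base; leaves only in special hydride-transfer contexts
CH₃⁻: pKₐ(CH₄) ≈ 48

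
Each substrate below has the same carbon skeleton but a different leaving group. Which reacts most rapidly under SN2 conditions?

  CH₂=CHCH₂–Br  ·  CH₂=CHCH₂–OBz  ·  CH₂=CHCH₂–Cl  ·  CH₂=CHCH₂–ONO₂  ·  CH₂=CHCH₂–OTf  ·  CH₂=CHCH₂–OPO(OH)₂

Identical carbon frameworks mean the comparison reduces to leaving-group quality.
A good leaving group is a weak base: the lower the pKₐ of its conjugate acid, the more readily it departs.
CH₂=CHCH₂–OTf loses OTf⁻: pKₐ(CF₃SO₃H (triflic acid)) ≈ -14
CH₂=CHCH₂–Br loses Br⁻: pKₐ(HBr) ≈ -9
CH₂=CHCH₂–Cl loses Cl⁻: pKₐ(HCl) ≈ -7
CH₂=CHCH₂–ONO₂ loses NO₃⁻: pKₐ(HNO₃) ≈ -1.3
CH₂=CHCH₂–OPO(OH)₂ loses H₂PO₄⁻: pKₐ(H₃PO₄) ≈ 2.1
CH₂=CHCH₂–OBz loses PhCOO⁻: pKₐ(C₆H₅COOH) ≈ 4.2

CH₂=CHCH₂–OTf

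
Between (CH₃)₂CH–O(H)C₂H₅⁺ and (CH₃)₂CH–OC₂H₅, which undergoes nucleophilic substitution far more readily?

From (CH₃)₂CH–OC₂H₅ the departing group would be CH₃CH₂O⁻ (pKₐ(CH₃CH₂OH) ≈ 16). Strong base; alkoxides do not leave unassisted.
From (CH₃)₂CH–O(H)C₂H₅⁺ the leaving group is R'OH (pKₐ(R'OH₂⁺) ≈ -2.4). Neutral; leaves from a protonated ether (an oxonium ion, R–O(H)R'⁺).
(In practice (CH₃)₂CH–O(H)C₂H₅⁺ is made from (CH₃)₂CH–OC₂H₅ by protonation with concentrated HBr, allowing neutral ethanol, rather than ethoxide, to depart.)

(CH₃)₂CH–O(H)C₂H₅⁺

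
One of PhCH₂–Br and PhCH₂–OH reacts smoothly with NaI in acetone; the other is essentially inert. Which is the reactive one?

PhCH₂–Br

From PhCH₂–OH the departing group would be OH⁻ (pKₐ(H₂O) ≈ 15.7). Strong base; essentially never leaves without prior activation.
From PhCH₂–Br the leaving group is Br⁻ (pKₐ(HBr) ≈ -9). Weak base; good leaving group.
(In practice PhCH₂–Br is made from PhCH₂–OH by treatment with PBr₃, replacing the hydroxyl with bromide.)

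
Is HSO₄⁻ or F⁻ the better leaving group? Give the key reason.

HSO₄⁻

HSO₄⁻ is the better leaving group.
pKₐ(H₂SO₄) ≈ -3 versus pKₐ(HF) ≈ 3.2: HSO₄⁻ is the much weaker base.
Conjugate base of a strong mineral acid.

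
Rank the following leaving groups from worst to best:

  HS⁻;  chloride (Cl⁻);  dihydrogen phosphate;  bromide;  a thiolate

Rank by basicity of the departing species: weakest base leaves most easily.
bromide: pKₐ(HBr) ≈ -9
chloride (Cl⁻): pKₐ(HCl) ≈ -7 — moderately weak base
dihydrogen phosphate: pKₐ(H₃PO₄) ≈ 2.1 — moderate base; biological leaving group after further activation
HS⁻: pKₐ(H₂S) ≈ 7 — larger and more polarisable than the oxygen analogue
a thiolate: pKₐ(RSH (a thiol)) ≈ 10.5
The question asks for worst first, so the sequence is read in increasing leaving-group ability.

a thiolate < HS⁻ < dihydrogen phosphate < chloride (Cl⁻) < bromide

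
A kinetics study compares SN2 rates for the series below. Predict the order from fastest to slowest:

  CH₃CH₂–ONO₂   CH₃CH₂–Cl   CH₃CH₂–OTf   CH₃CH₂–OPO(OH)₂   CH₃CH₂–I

CH₃CH₂–OTf > CH₃CH₂–I > CH₃CH₂–Cl > CH₃CH₂–ONO₂ > CH₃CH₂–OPO(OH)₂

With the same alkyl group throughout, only the leaving group differentiates the rates.
Leaving-group ability tracks the stability of the departed species; conjugate-acid pKₐ is the usual yardstick (lower pKₐ → better LG).
CH₃CH₂–OTf loses OTf⁻: pKₐ(CF₃SO₃H (triflic acid)) ≈ -14
CH₃CH₂–I loses I⁻: pKₐ(HI) ≈ -10
CH₃CH₂–Cl loses Cl⁻: pKₐ(HCl) ≈ -7
CH₃CH₂–ONO₂ loses NO₃⁻: pKₐ(HNO₃) ≈ -1.3
CH₃CH₂–OPO(OH)₂ loses H₂PO₄⁻: pKₐ(H₃PO₄) ≈ 2.1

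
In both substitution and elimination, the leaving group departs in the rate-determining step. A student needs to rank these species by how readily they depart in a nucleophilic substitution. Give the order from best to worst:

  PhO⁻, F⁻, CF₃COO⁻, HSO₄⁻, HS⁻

HSO₄⁻ > CF₃COO⁻ > F⁻ > HS⁻ > PhO⁻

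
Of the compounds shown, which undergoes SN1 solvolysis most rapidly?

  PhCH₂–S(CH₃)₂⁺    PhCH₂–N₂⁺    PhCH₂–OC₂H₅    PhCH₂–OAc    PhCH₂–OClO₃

The skeletons are identical, so relative rate is governed entirely by leaving-group ability.
Rank by basicity of the departing species: weakest base leaves most easily.
PhCH₂–N₂⁺ loses N₂: no meaningful conjugate acid; N₂ departs as an exceptionally stable neutral molecule
PhCH₂–OClO₃ loses ClO₄⁻: pKₐ(HClO₄) ≈ -10
PhCH₂–S(CH₃)₂⁺ loses SR'₂: pKₐ(R'₂SH⁺) ≈ -7
PhCH₂–OAc loses AcO⁻: pKₐ(CH₃COOH) ≈ 4.8
PhCH₂–OC₂H₅ loses CH₃CH₂O⁻: pKₐ(CH₃CH₂OH) ≈ 16

PhCH₂–N₂⁺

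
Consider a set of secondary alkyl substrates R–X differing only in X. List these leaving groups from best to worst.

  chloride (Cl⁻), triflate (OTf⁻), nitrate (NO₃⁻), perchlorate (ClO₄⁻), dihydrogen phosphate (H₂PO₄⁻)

Leaving-group ability tracks the stability of the departed species; conjugate-acid pKₐ is the usual yardstick (lower pKₐ → better LG).
triflate (OTf⁻): pKₐ(CF₃SO₃H (triflic acid)) ≈ -14 — charge spread over three oxygens and a CF₃ group; the premier leaving group in synthesis
perchlorate (ClO₄⁻): pKₐ(HClO₄) ≈ -10 — extremely weak base; rarely used for safety reasons
chloride (Cl⁻): pKₐ(HCl) ≈ -7
nitrate (NO₃⁻): pKₐ(HNO₃) ≈ -1.3
dihydrogen phosphate (H₂PO₄⁻): pKₐ(H₃PO₄) ≈ 2.1 — moderate base; biological leaving group after further activation

triflate (OTf⁻) > perchlorate (ClO₄⁻) > chloride (Cl⁻) > nitrate (NO₃⁻) > dihydrogen phosphate (H₂PO₄⁻)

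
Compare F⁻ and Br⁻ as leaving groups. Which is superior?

Br⁻

Br⁻ is the better leaving group.
pKₐ(HBr) ≈ -9 versus pKₐ(HF) ≈ 3.2: Br⁻ is the much weaker base.
Weak base; good leaving group.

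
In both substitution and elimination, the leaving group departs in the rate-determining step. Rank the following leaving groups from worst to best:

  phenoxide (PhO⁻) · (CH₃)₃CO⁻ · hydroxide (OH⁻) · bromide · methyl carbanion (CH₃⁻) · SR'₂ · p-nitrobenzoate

bromide: pKₐ(HBr) ≈ -9 — weak base; good leaving group
SR'₂: pKₐ(R'₂SH⁺) ≈ -7 — neutral; leaves from a sulfonium salt (R–SR'₂⁺)
p-nitrobenzoate: pKₐ(p-nitrobenzoic acid) ≈ 3.4
phenoxide (PhO⁻): pKₐ(C₆H₅OH (phenol)) ≈ 10
hydroxide (OH⁻): pKₐ(H₂O) ≈ 15.7 — strong base; essentially never leaves without prior activation
(CH₃)₃CO⁻: pKₐ(t-BuOH) ≈ 18
methyl carbanion (CH₃⁻): pKₐ(CH₄) ≈ 48 — unstabilised carbanion; the worst conceivable leaving group
Reversing gives the worst-to-best order requested.

methyl carbanion (CH₃⁻) < (CH₃)₃CO⁻ < hydroxide (OH⁻) < phenoxide (PhO⁻) < p-nitrobenzoate < SR'₂ < bromide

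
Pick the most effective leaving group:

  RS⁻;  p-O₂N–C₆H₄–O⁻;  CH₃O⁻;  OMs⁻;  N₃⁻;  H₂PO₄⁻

A good leaving group is a weak base: the lower the pKₐ of its conjugate acid, the more readily it departs.
OMs⁻: pKₐ(CH₃SO₃H (MsOH)) ≈ -1.9
H₂PO₄⁻: pKₐ(H₃PO₄) ≈ 2.1
N₃⁻: pKₐ(HN₃) ≈ 4.7
p-O₂N–C₆H₄–O⁻: pKₐ(p-nitrophenol) ≈ 7.2
RS⁻: pKₐ(RSH (a thiol)) ≈ 10.5
CH₃O⁻: pKₐ(CH₃OH) ≈ 15.5

OMs⁻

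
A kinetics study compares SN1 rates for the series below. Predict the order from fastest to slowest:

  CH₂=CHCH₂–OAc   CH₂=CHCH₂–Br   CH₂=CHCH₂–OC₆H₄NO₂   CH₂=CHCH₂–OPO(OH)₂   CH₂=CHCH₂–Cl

CH₂=CHCH₂–Br > CH₂=CHCH₂–Cl > CH₂=CHCH₂–OPO(OH)₂ > CH₂=CHCH₂–OAc > CH₂=CHCH₂–OC₆H₄NO₂

Identical carbon frameworks mean the comparison reduces to leaving-group quality.
A good leaving group is a weak base: the lower the pKₐ of its conjugate acid, the more readily it departs.
CH₂=CHCH₂–Br loses Br⁻: pKₐ(HBr) ≈ -9
CH₂=CHCH₂–Cl loses Cl⁻: pKₐ(HCl) ≈ -7
CH₂=CHCH₂–OPO(OH)₂ loses H₂PO₄⁻: pKₐ(H₃PO₄) ≈ 2.1
CH₂=CHCH₂–OAc loses AcO⁻: pKₐ(CH₃COOH) ≈ 4.8
CH₂=CHCH₂–OC₆H₄NO₂ loses p-O₂N–C₆H₄–O⁻: pKₐ(p-nitrophenol) ≈ 7.2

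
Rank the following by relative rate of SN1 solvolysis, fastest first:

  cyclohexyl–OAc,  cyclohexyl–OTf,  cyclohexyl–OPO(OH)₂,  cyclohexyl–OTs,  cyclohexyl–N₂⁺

cyclohexyl–N₂⁺ > cyclohexyl–OTf > cyclohexyl–OTs > cyclohexyl–OPO(OH)₂ > cyclohexyl–OAc

Same R in every case — rank the leaving groups.
A good leaving group is a weak base: the lower the pKₐ of its conjugate acid, the more readily it departs.
cyclohexyl–N₂⁺ loses N₂: no meaningful conjugate acid; N₂ departs as an exceptionally stable neutral molecule
cyclohexyl–OTf loses OTf⁻: pKₐ(CF₃SO₃H (triflic acid)) ≈ -14
cyclohexyl–OTs loses OTs⁻: pKₐ(p-CH₃C₆H₄SO₃H (TsOH)) ≈ -2.8
cyclohexyl–OPO(OH)₂ loses H₂PO₄⁻: pKₐ(H₃PO₄) ≈ 2.1
cyclohexyl–OAc loses AcO⁻: pKₐ(CH₃COOH) ≈ 4.8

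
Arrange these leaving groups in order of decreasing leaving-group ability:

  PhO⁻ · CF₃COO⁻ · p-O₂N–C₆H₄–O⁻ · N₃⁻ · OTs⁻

OTs⁻ > CF₃COO⁻ > N₃⁻ > p-O₂N–C₆H₄–O⁻ > PhO⁻

The more stable X⁻ (or X) is on its own — i.e. the weaker a base it is — the better a leaving group it makes.
OTs⁻: pKₐ(p-CH₃C₆H₄SO₃H (TsOH)) ≈ -2.8
CF₃COO⁻: pKₐ(CF₃COOH) ≈ 0.2
N₃⁻: pKₐ(HN₃) ≈ 4.7
p-O₂N–C₆H₄–O⁻: pKₐ(p-nitrophenol) ≈ 7.2
PhO⁻: pKₐ(C₆H₅OH (phenol)) ≈ 10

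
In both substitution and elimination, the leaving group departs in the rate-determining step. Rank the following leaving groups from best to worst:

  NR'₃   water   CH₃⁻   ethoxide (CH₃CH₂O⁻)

water > NR'₃ > ethoxide (CH₃CH₂O⁻) > CH₃⁻

Rank by basicity of the departing species: weakest base leaves most easily.
water: pKₐ(H₃O⁺) ≈ -1.7
NR'₃: pKₐ(R'₃NH⁺) ≈ 10.7
ethoxide (CH₃CH₂O⁻): pKₐ(CH₃CH₂OH) ≈ 16
CH₃⁻: pKₐ(CH₄) ≈ 48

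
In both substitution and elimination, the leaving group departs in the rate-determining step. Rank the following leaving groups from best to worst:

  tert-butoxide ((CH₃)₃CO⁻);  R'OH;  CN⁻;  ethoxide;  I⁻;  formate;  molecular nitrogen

molecular nitrogen > I⁻ > R'OH > formate > CN⁻ > ethoxide > tert-butoxide ((CH₃)₃CO⁻)

molecular nitrogen: no meaningful conjugate acid; N₂ departs as an exceptionally stable neutral molecule
I⁻: pKₐ(HI) ≈ -10
R'OH: pKₐ(R'OH₂⁺) ≈ -2.4
formate: pKₐ(HCOOH) ≈ 3.8
CN⁻: pKₐ(HCN) ≈ 9.2
ethoxide: pKₐ(CH₃CH₂OH) ≈ 16
tert-butoxide ((CH₃)₃CO⁻): pKₐ(t-BuOH) ≈ 18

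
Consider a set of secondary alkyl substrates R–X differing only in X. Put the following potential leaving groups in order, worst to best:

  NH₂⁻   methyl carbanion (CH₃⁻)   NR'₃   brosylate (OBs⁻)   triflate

methyl carbanion (CH₃⁻) < NH₂⁻ < NR'₃ < brosylate (OBs⁻) < triflate

triflate: pKₐ(CF₃SO₃H (triflic acid)) ≈ -14
brosylate (OBs⁻): pKₐ(p-BrC₆H₄SO₃H) ≈ -2.8
NR'₃: pKₐ(R'₃NH⁺) ≈ 10.7
NH₂⁻: pKₐ(NH₃) ≈ 38
methyl carbanion (CH₃⁻): pKₐ(CH₄) ≈ 48
The question asks for worst first, so the sequence is read in increasing leaving-group ability.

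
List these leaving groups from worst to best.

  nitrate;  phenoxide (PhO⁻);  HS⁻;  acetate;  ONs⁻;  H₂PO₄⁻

phenoxide (PhO⁻) < HS⁻ < acetate < H₂PO₄⁻ < nitrate < ONs⁻

A good leaving group is a weak base: the lower the pKₐ of its conjugate acid, the more readily it departs.
ONs⁻: pKₐ(p-O₂NC₆H₄SO₃H) ≈ -3.5 — p-nitro group further stabilises the sulfonate
nitrate: pKₐ(HNO₃) ≈ -1.3 — resonance-delocalised over three oxygens
H₂PO₄⁻: pKₐ(H₃PO₄) ≈ 2.1 — moderate base; biological leaving group after further activation
acetate: pKₐ(CH₃COOH) ≈ 4.8
HS⁻: pKₐ(H₂S) ≈ 7 — larger and more polarisable than the oxygen analogue
phenoxide (PhO⁻): pKₐ(C₆H₅OH (phenol)) ≈ 10 — resonance into the ring helps, but still a poor LG
Reversing gives the worst-to-best order requested.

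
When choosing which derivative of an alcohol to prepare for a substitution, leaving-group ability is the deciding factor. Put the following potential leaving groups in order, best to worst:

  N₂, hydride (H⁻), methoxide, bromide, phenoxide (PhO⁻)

The more stable X⁻ (or X) is on its own — i.e. the weaker a base it is — the better a leaving group it makes.
N₂: no meaningful conjugate acid; N₂ departs as an exceptionally stable neutral molecule
bromide: pKₐ(HBr) ≈ -9
phenoxide (PhO⁻): pKₐ(C₆H₅OH (phenol)) ≈ 10
methoxide: pKₐ(CH₃OH) ≈ 15.5 — strong base; alkoxides do not leave unassisted
hydride (H⁻): pKₐ(H₂) ≈ 36 — extremely strong base; leaves only in special hydride-transfer contexts

N₂ > bromide > phenoxide (PhO⁻) > methoxide > hydride (H⁻)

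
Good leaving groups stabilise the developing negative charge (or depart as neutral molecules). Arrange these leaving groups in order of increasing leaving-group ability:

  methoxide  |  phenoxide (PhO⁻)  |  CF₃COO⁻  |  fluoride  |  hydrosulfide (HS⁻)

methoxide < phenoxide (PhO⁻) < hydrosulfide (HS⁻) < fluoride < CF₃COO⁻

The more stable X⁻ (or X) is on its own — i.e. the weaker a base it is — the better a leaving group it makes.
CF₃COO⁻: pKₐ(CF₃COOH) ≈ 0.2
fluoride: pKₐ(HF) ≈ 3.2
hydrosulfide (HS⁻): pKₐ(H₂S) ≈ 7
phenoxide (PhO⁻): pKₐ(C₆H₅OH (phenol)) ≈ 10
methoxide: pKₐ(CH₃OH) ≈ 15.5
Listed from poorest to best leaving group as asked.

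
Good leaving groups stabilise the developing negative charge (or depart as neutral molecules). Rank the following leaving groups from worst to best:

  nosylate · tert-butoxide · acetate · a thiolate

nosylate: pKₐ(p-O₂NC₆H₄SO₃H) ≈ -3.5
acetate: pKₐ(CH₃COOH) ≈ 4.8
a thiolate: pKₐ(RSH (a thiol)) ≈ 10.5
tert-butoxide: pKₐ(t-BuOH) ≈ 18
The question asks for worst first, so the sequence is read in increasing leaving-group ability.

tert-butoxide < a thiolate < acetate < nosylate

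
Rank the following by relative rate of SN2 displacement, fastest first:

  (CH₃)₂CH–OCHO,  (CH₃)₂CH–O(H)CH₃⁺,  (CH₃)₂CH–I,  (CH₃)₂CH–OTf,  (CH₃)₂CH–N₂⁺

(CH₃)₂CH–N₂⁺ > (CH₃)₂CH–OTf > (CH₃)₂CH–I > (CH₃)₂CH–O(H)CH₃⁺ > (CH₃)₂CH–OCHO

Same R in every case — rank the leaving groups.
Leaving-group ability tracks the stability of the departed species; conjugate-acid pKₐ is the usual yardstick (lower pKₐ → better LG).
(CH₃)₂CH–N₂⁺ loses N₂: no meaningful conjugate acid; N₂ departs as an exceptionally stable neutral molecule
(CH₃)₂CH–OTf loses OTf⁻: pKₐ(CF₃SO₃H (triflic acid)) ≈ -14
(CH₃)₂CH–I loses I⁻: pKₐ(HI) ≈ -10
(CH₃)₂CH–O(H)CH₃⁺ loses R'OH: pKₐ(R'OH₂⁺) ≈ -2.4
(CH₃)₂CH–OCHO loses HCOO⁻: pKₐ(HCOOH) ≈ 3.8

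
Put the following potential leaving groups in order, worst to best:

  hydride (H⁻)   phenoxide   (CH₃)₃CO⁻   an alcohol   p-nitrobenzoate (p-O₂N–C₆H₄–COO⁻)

hydride (H⁻) < (CH₃)₃CO⁻ < phenoxide < p-nitrobenzoate (p-O₂N–C₆H₄–COO⁻) < an alcohol

A good leaving group is a weak base: the lower the pKₐ of its conjugate acid, the more readily it departs.
an alcohol: pKₐ(R'OH₂⁺) ≈ -2.4
p-nitrobenzoate (p-O₂N–C₆H₄–COO⁻): pKₐ(p-nitrobenzoic acid) ≈ 3.4
phenoxide: pKₐ(C₆H₅OH (phenol)) ≈ 10
(CH₃)₃CO⁻: pKₐ(t-BuOH) ≈ 18
hydride (H⁻): pKₐ(H₂) ≈ 36
Listed from poorest to best leaving group as asked.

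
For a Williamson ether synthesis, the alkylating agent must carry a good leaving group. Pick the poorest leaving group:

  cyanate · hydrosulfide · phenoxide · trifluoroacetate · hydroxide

Leaving-group ability tracks the stability of the departed species; conjugate-acid pKₐ is the usual yardstick (lower pKₐ → better LG).
trifluoroacetate: pKₐ(CF₃COOH) ≈ 0.2
cyanate: pKₐ(HOCN) ≈ 3.5
hydrosulfide: pKₐ(H₂S) ≈ 7
phenoxide: pKₐ(C₆H₅OH (phenol)) ≈ 10
hydroxide: pKₐ(H₂O) ≈ 15.7

hydroxide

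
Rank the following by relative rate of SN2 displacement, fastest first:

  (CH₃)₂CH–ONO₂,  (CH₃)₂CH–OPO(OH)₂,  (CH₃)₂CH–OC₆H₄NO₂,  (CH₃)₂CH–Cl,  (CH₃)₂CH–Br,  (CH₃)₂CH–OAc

(CH₃)₂CH–Br > (CH₃)₂CH–Cl > (CH₃)₂CH–ONO₂ > (CH₃)₂CH–OPO(OH)₂ > (CH₃)₂CH–OAc > (CH₃)₂CH–OC₆H₄NO₂

The skeletons are identical, so relative rate is governed entirely by leaving-group ability.
The more stable X⁻ (or X) is on its own — i.e. the weaker a base it is — the better a leaving group it makes.
(CH₃)₂CH–Br loses Br⁻: pKₐ(HBr) ≈ -9
(CH₃)₂CH–Cl loses Cl⁻: pKₐ(HCl) ≈ -7
(CH₃)₂CH–ONO₂ loses NO₃⁻: pKₐ(HNO₃) ≈ -1.3
(CH₃)₂CH–OPO(OH)₂ loses H₂PO₄⁻: pKₐ(H₃PO₄) ≈ 2.1
(CH₃)₂CH–OAc loses AcO⁻: pKₐ(CH₃COOH) ≈ 4.8
(CH₃)₂CH–OC₆H₄NO₂ loses p-O₂N–C₆H₄–O⁻: pKₐ(p-nitrophenol) ≈ 7.2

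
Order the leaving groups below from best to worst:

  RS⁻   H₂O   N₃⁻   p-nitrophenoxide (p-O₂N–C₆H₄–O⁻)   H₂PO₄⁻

A good leaving group is a weak base: the lower the pKₐ of its conjugate acid, the more readily it departs.
H₂O: pKₐ(H₃O⁺) ≈ -1.7
H₂PO₄⁻: pKₐ(H₃PO₄) ≈ 2.1
N₃⁻: pKₐ(HN₃) ≈ 4.7
p-nitrophenoxide (p-O₂N–C₆H₄–O⁻): pKₐ(p-nitrophenol) ≈ 7.2
RS⁻: pKₐ(RSH (a thiol)) ≈ 10.5

H₂O > H₂PO₄⁻ > N₃⁻ > p-nitrophenoxide (p-O₂N–C₆H₄–O⁻) > RS⁻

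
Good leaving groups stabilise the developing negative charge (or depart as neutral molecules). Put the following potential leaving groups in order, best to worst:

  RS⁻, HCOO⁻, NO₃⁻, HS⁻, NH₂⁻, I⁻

I⁻ > NO₃⁻ > HCOO⁻ > HS⁻ > RS⁻ > NH₂⁻

Leaving-group ability tracks the stability of the departed species; conjugate-acid pKₐ is the usual yardstick (lower pKₐ → better LG).
I⁻: pKₐ(HI) ≈ -10
NO₃⁻: pKₐ(HNO₃) ≈ -1.3
HCOO⁻: pKₐ(HCOOH) ≈ 3.8
HS⁻: pKₐ(H₂S) ≈ 7
RS⁻: pKₐ(RSH (a thiol)) ≈ 10.5
NH₂⁻: pKₐ(NH₃) ≈ 38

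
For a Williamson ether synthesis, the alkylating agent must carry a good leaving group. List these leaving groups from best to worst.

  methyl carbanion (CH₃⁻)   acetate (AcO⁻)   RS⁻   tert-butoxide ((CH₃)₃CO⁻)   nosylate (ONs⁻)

nosylate (ONs⁻) > acetate (AcO⁻) > RS⁻ > tert-butoxide ((CH₃)₃CO⁻) > methyl carbanion (CH₃⁻)

Leaving-group ability tracks the stability of the departed species; conjugate-acid pKₐ is the usual yardstick (lower pKₐ → better LG).
nosylate (ONs⁻): pKₐ(p-O₂NC₆H₄SO₃H) ≈ -3.5
acetate (AcO⁻): pKₐ(CH₃COOH) ≈ 4.8
RS⁻: pKₐ(RSH (a thiol)) ≈ 10.5
tert-butoxide ((CH₃)₃CO⁻): pKₐ(t-BuOH) ≈ 18
methyl carbanion (CH₃⁻): pKₐ(CH₄) ≈ 48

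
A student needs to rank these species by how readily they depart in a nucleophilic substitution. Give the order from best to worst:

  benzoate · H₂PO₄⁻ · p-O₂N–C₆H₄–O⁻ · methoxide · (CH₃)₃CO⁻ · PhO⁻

H₂PO₄⁻ > benzoate > p-O₂N–C₆H₄–O⁻ > PhO⁻ > methoxide > (CH₃)₃CO⁻

H₂PO₄⁻: pKₐ(H₃PO₄) ≈ 2.1
benzoate: pKₐ(C₆H₅COOH) ≈ 4.2 — aryl carboxylate
p-O₂N–C₆H₄–O⁻: pKₐ(p-nitrophenol) ≈ 7.2
PhO⁻: pKₐ(C₆H₅OH (phenol)) ≈ 10
methoxide: pKₐ(CH₃OH) ≈ 15.5 — strong base; alkoxides do not leave unassisted
(CH₃)₃CO⁻: pKₐ(t-BuOH) ≈ 18 — bulky, strongly basic alkoxide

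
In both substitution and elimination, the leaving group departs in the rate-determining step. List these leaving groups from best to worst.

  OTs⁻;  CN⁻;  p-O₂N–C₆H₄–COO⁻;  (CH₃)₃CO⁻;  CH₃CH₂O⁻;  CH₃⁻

OTs⁻ > p-O₂N–C₆H₄–COO⁻ > CN⁻ > CH₃CH₂O⁻ > (CH₃)₃CO⁻ > CH₃⁻

Leaving-group ability tracks the stability of the departed species; conjugate-acid pKₐ is the usual yardstick (lower pKₐ → better LG).
OTs⁻: pKₐ(p-CH₃C₆H₄SO₃H (TsOH)) ≈ -2.8
p-O₂N–C₆H₄–COO⁻: pKₐ(p-nitrobenzoic acid) ≈ 3.4
CN⁻: pKₐ(HCN) ≈ 9.2
CH₃CH₂O⁻: pKₐ(CH₃CH₂OH) ≈ 16
(CH₃)₃CO⁻: pKₐ(t-BuOH) ≈ 18
CH₃⁻: pKₐ(CH₄) ≈ 48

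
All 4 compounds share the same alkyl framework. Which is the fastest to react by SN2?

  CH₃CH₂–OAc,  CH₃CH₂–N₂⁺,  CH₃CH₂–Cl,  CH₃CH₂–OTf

Identical carbon frameworks mean the comparison reduces to leaving-group quality.
Rank by basicity of the departing species: weakest base leaves most easily.
CH₃CH₂–N₂⁺ loses N₂: no meaningful conjugate acid; N₂ departs as an exceptionally stable neutral molecule
CH₃CH₂–OTf loses OTf⁻: pKₐ(CF₃SO₃H (triflic acid)) ≈ -14
CH₃CH₂–Cl loses Cl⁻: pKₐ(HCl) ≈ -7
CH₃CH₂–OAc loses AcO⁻: pKₐ(CH₃COOH) ≈ 4.8

CH₃CH₂–N₂⁺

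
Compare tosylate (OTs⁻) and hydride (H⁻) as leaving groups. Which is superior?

tosylate (OTs⁻)

tosylate (OTs⁻) is the better leaving group.
pKₐ(p-CH₃C₆H₄SO₃H (TsOH)) ≈ -2.8 versus pKₐ(H₂) ≈ 36: tosylate (OTs⁻) is the much weaker base.
Resonance-delocalised arenesulfonate.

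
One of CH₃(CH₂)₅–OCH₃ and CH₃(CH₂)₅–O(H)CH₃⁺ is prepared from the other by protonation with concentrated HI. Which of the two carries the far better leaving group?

From CH₃(CH₂)₅–OCH₃ the departing group would be CH₃O⁻ (pKₐ(CH₃OH) ≈ 15.5). Strong base; alkoxides do not leave unassisted.
From CH₃(CH₂)₅–O(H)CH₃⁺ the leaving group is R'OH (pKₐ(R'OH₂⁺) ≈ -2.4). Neutral; leaves from a protonated ether (an oxonium ion, R–O(H)R'⁺).
Protonation with concentrated HI works by allowing neutral methanol, rather than methoxide, to depart, making CH₃(CH₂)₅–O(H)CH₃⁺ enormously more reactive.

CH₃(CH₂)₅–O(H)CH₃⁺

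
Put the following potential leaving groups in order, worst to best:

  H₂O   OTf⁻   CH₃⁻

Rank by basicity of the departing species: weakest base leaves most easily.
OTf⁻: pKₐ(CF₃SO₃H (triflic acid)) ≈ -14 — charge spread over three oxygens and a CF₃ group; the premier leaving group in synthesis
H₂O: pKₐ(H₃O⁺) ≈ -1.7 — neutral; leaves from a protonated alcohol (R–OH₂⁺)
CH₃⁻: pKₐ(CH₄) ≈ 48 — unstabilised carbanion; the worst conceivable leaving group
The question asks for worst first, so the sequence is read in increasing leaving-group ability.

CH₃⁻ < H₂O < OTf⁻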